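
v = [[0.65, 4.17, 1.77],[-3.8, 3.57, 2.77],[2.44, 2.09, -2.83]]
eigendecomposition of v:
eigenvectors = [[(-0.03+0j), (0.74+0j), (0.74-0j)],[-0.37+0.00j, (0.17+0.52j), (0.17-0.52j)],[(0.93+0j), 0.39-0.01j, (0.39+0.01j)]]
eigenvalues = [(-3.72+0j), (2.56+2.94j), (2.56-2.94j)]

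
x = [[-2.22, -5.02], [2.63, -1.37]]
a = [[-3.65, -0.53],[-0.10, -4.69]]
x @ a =[[8.6, 24.72], [-9.46, 5.03]]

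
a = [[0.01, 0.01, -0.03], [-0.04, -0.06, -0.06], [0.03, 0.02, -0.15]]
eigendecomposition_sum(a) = [[-0.0, -0.0, 0.0],[0.0, 0.0, -0.0],[-0.00, -0.00, 0.00]] + [[0.00, 0.00, -0.0], [-0.09, -0.11, 0.12], [-0.02, -0.03, 0.03]] + [[0.01,0.01,-0.03],[0.05,0.05,-0.18],[0.05,0.05,-0.18]]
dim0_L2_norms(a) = [0.05, 0.06, 0.16]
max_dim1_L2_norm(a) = 0.15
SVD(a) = [[-0.19, 0.15, -0.97], [-0.34, -0.94, -0.08], [-0.92, 0.31, 0.23]] @ diag([0.16502674029464298, 0.08041125885362574, 0.0004521474313297779]) @ [[-0.10,  -0.0,  1.00], [0.6,  0.8,  0.06], [0.79,  -0.6,  0.08]]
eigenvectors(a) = [[-0.79,-0.03,0.10], [0.61,0.97,0.71], [-0.08,0.24,0.70]]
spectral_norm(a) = 0.17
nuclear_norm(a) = 0.25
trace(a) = -0.20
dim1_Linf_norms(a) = [0.03, 0.06, 0.15]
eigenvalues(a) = [-0.0, -0.07, -0.13]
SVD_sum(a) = [[0.00, 0.0, -0.03], [0.01, 0.00, -0.06], [0.01, 0.00, -0.15]] + [[0.01, 0.01, 0.00], [-0.05, -0.06, -0.00], [0.02, 0.02, 0.00]] + [[-0.00, 0.00, -0.00], [-0.00, 0.00, -0.0], [0.0, -0.0, 0.00]]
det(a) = -0.00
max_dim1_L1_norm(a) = 0.2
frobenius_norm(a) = 0.18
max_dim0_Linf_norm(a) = 0.15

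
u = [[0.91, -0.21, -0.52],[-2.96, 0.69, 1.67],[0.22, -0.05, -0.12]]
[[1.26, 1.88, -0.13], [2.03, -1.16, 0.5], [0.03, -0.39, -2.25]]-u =[[0.35, 2.09, 0.39], [4.99, -1.85, -1.17], [-0.19, -0.34, -2.13]]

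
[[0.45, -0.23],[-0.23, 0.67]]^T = [[0.45,-0.23], [-0.23,0.67]]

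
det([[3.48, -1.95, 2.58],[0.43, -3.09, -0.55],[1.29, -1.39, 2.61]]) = -18.412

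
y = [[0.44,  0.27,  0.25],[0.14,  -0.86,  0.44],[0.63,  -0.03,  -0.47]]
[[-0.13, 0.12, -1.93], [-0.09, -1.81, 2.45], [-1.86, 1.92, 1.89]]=y @ [[-1.67,1.16,0.29], [0.69,0.96,-4.52], [1.68,-2.6,-3.35]]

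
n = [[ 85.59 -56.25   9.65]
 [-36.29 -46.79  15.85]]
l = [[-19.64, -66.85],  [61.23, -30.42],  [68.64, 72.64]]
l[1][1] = -30.42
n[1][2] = 15.85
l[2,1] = 72.64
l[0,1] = -66.85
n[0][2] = 9.65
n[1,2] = 15.85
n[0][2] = 9.65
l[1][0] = 61.23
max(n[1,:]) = 15.85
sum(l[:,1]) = -24.629999999999995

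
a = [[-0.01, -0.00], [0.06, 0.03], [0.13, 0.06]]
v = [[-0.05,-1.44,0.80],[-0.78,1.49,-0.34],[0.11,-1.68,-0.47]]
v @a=[[0.02,0.0], [0.05,0.02], [-0.16,-0.08]]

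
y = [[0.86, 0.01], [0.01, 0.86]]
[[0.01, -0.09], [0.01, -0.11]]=y @ [[0.01, -0.10], [0.01, -0.13]]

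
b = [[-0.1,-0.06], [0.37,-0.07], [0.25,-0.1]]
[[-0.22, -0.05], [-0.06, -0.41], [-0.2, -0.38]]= b@[[0.4, -0.73], [2.95, 1.98]]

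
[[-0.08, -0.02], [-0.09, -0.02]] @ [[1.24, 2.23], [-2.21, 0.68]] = [[-0.05, -0.19], [-0.07, -0.21]]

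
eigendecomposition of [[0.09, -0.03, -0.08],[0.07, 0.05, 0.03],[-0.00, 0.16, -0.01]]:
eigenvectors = [[0.69+0.00j, (0.69-0j), (0.34+0j)], [(0.13-0.46j), (0.13+0.46j), (-0.38+0j)], [(-0.18-0.51j), -0.18+0.51j, (0.86+0j)]]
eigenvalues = [(0.11+0.08j), (0.11-0.08j), (-0.08+0j)]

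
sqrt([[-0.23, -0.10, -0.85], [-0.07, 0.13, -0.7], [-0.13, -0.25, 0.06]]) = [[(0.05+0.34j), 0.17+0.31j, -0.36+0.77j], [(0.06+0.15j), (0.34+0.14j), -0.56+0.35j], [-0.05+0.13j, -0.21+0.12j, 0.38+0.29j]]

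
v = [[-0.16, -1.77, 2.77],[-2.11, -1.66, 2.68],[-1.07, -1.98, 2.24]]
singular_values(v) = [5.78, 1.33, 0.4]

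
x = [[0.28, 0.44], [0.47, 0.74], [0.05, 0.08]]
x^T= [[0.28, 0.47, 0.05], [0.44, 0.74, 0.08]]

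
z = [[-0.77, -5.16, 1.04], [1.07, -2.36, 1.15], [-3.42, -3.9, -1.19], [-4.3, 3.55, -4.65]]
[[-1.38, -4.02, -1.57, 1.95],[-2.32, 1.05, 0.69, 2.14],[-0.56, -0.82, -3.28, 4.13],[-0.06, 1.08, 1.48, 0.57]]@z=[[-6.25,29.65,-13.26],[-8.65,14.4,-11.98],[-6.99,32.28,-16.83],[-6.31,-5.99,-3.23]]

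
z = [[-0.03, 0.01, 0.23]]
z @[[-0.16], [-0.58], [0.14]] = [[0.03]]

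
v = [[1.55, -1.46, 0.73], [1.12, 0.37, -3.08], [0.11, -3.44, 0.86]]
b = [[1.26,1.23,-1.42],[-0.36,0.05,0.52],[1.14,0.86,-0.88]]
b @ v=[[3.17, 3.5, -4.09], [-0.44, -1.24, 0.03], [2.63, 1.68, -2.57]]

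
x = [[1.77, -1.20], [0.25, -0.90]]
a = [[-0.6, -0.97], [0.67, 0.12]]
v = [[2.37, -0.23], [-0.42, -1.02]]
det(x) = -1.29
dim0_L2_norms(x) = [1.79, 1.5]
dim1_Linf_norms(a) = [0.97, 0.67]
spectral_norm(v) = 2.41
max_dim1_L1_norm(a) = 1.57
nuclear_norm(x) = 2.83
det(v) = -2.51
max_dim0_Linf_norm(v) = 2.37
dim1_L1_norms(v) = [2.6, 1.44]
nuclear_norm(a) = 1.71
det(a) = 0.58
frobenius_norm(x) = 2.33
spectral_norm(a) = 1.24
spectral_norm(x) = 2.26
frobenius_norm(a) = 1.33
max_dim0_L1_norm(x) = 2.1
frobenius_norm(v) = 2.62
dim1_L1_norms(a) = [1.57, 0.79]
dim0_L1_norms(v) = [2.79, 1.25]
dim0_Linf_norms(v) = [2.37, 1.02]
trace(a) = -0.48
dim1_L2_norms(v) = [2.38, 1.1]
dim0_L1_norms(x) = [2.02, 2.1]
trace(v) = 1.35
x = a + v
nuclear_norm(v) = 3.45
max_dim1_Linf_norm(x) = 1.77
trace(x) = 0.87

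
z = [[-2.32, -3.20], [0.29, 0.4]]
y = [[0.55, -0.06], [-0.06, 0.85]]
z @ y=[[-1.08, -2.58], [0.14, 0.32]]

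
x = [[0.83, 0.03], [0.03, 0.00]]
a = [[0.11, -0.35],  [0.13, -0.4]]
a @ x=[[0.08, 0.00], [0.10, 0.00]]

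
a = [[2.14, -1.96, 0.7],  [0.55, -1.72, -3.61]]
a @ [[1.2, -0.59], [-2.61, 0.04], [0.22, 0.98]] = [[7.84, -0.66], [4.35, -3.93]]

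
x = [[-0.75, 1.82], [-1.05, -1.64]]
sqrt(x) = [[0.95, 1.69], [-0.98, 0.12]]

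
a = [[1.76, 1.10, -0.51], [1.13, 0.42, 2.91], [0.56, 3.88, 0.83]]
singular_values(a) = [4.48, 2.79, 1.65]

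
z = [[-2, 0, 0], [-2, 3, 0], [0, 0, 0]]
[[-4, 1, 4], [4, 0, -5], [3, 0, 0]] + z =[[-6, 1, 4], [2, 3, -5], [3, 0, 0]]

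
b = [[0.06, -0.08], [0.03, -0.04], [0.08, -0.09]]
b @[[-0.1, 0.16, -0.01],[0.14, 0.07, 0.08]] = [[-0.02, 0.0, -0.01], [-0.01, 0.0, -0.00], [-0.02, 0.01, -0.01]]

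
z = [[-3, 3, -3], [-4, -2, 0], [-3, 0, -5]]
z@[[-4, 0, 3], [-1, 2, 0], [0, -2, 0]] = [[9, 12, -9], [18, -4, -12], [12, 10, -9]]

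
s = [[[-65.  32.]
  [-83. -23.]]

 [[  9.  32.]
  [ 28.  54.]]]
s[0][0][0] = -65.0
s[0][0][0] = -65.0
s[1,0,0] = 9.0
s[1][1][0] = 28.0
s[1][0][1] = 32.0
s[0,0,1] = 32.0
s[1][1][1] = 54.0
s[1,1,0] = 28.0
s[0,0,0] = -65.0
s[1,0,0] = 9.0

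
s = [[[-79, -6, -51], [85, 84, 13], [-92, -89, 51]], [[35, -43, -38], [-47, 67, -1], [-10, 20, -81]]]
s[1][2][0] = -10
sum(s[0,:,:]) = -84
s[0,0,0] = -79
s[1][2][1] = 20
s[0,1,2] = 13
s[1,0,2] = -38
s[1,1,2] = -1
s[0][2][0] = -92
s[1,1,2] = -1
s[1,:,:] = [[35, -43, -38], [-47, 67, -1], [-10, 20, -81]]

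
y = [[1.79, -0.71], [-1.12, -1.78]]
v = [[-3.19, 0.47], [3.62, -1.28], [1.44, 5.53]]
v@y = [[-6.24,1.43], [7.91,-0.29], [-3.62,-10.87]]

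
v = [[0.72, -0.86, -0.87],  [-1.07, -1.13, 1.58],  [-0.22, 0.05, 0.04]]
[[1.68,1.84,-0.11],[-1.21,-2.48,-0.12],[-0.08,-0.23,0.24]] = v@ [[-0.05, 0.78, -1.24], [-0.69, -0.25, 0.01], [-1.29, -1.22, -0.91]]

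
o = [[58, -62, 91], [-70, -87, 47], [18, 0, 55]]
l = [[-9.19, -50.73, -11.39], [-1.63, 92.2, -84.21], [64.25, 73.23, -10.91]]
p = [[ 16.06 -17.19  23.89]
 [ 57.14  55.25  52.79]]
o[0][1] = -62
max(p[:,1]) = 55.25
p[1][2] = 52.79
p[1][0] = 57.14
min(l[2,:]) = -10.91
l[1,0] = -1.63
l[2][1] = 73.23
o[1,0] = -70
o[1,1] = -87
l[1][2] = -84.21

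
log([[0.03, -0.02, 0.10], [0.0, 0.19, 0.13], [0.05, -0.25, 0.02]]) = [[-7.96, 3.81, 4.04], [-1.04, -0.52, 1.39], [1.81, -2.51, -3.14]]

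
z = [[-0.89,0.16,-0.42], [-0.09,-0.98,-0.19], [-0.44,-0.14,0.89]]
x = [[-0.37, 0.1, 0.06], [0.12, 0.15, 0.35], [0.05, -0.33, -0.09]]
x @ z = [[0.29, -0.17, 0.19],[-0.27, -0.18, 0.23],[0.02, 0.34, -0.04]]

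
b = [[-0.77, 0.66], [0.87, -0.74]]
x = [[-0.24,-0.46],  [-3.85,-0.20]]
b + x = [[-1.01, 0.2], [-2.98, -0.94]]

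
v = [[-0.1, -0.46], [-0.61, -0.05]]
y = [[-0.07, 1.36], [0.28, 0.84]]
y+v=[[-0.17, 0.9], [-0.33, 0.79]]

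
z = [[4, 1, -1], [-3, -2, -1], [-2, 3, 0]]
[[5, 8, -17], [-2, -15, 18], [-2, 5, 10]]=z @ [[1, 2, -5], [0, 3, 0], [-1, 3, -3]]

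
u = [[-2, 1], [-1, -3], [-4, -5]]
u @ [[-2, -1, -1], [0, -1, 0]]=[[4, 1, 2], [2, 4, 1], [8, 9, 4]]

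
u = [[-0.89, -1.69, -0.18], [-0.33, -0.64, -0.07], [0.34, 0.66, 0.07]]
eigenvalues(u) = [(-1.45+0j), (-0+0j), (-0-0j)]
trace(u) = -1.46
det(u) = -0.00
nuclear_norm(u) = 2.19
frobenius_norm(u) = 2.18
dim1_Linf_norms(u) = [1.69, 0.64, 0.66]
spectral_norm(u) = 2.18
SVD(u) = [[-0.88, 0.48, 0.0],[-0.33, -0.62, 0.71],[0.34, 0.63, 0.70]] @ diag([2.1817495765483637, 0.008153623834118114, 0.0015177777862362212]) @ [[0.46, 0.88, 0.09], [-0.88, 0.44, 0.16], [-0.1, 0.16, -0.98]]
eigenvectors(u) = [[(-0.88+0j),-0.50+0.16j,-0.50-0.16j], [(-0.33+0j),(0.34-0.09j),0.34+0.09j], [0.34+0.00j,-0.77+0.00j,-0.77-0.00j]]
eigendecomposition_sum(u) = [[-0.89+0.00j, (-1.7+0j), -0.18-0.00j], [(-0.33+0j), (-0.63+0j), (-0.07-0j)], [(0.34-0j), (0.65-0j), (0.07+0j)]] + [[-0.00-0.00j, 0.01j, 0.00+0.01j], [0j, (-0-0.01j), -0.00-0.00j], [-0.00-0.00j, 0.01j, (-0+0.01j)]] + [[(-0+0j),-0.01j,-0.01j], [-0j,-0.00+0.01j,-0.00+0.00j], [(-0+0j),-0.01j,-0.00-0.01j]]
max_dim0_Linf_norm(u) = 1.69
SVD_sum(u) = [[-0.89, -1.69, -0.18],  [-0.33, -0.64, -0.07],  [0.34, 0.66, 0.07]] + [[-0.00,0.0,0.00], [0.0,-0.00,-0.00], [-0.00,0.0,0.00]] + [[-0.0,0.0,-0.0], [-0.0,0.00,-0.00], [-0.00,0.0,-0.0]]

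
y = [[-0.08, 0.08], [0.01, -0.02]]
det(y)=0.001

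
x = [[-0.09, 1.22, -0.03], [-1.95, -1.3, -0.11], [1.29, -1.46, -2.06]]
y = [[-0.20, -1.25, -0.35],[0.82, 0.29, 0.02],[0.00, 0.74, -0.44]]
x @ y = [[1.02, 0.44, 0.07], [-0.68, 1.98, 0.70], [-1.46, -3.56, 0.43]]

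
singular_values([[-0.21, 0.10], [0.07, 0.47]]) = [0.48, 0.22]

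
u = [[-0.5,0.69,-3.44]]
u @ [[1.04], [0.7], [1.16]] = [[-4.03]]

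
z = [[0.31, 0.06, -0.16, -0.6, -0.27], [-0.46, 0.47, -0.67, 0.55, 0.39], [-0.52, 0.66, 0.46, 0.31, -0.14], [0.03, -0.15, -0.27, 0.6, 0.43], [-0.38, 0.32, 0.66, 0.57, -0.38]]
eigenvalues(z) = [(-0.4+0j), (0.32+0.56j), (0.32-0.56j), (0.3+0j), (0.91+0j)]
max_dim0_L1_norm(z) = 2.63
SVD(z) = [[-0.38, -0.15, 0.52, -0.57, -0.49], [0.46, 0.64, 0.52, -0.22, 0.26], [0.56, -0.34, 0.36, 0.46, -0.48], [0.19, 0.49, -0.51, -0.17, -0.66], [0.55, -0.47, -0.26, -0.62, 0.17]] @ diag([1.5633244864885745, 1.2954786925132808, 0.7267247405729622, 0.22541631979069063, 0.13860065440139194]) @ [[-0.52, 0.45, 0.21, 0.69, 0.05], [0.02, -0.12, -0.77, 0.28, 0.56], [-0.25, 0.7, -0.41, -0.51, -0.15], [-0.36, -0.04, 0.38, -0.41, 0.74], [-0.73, -0.54, -0.22, -0.11, -0.33]]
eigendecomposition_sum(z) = [[(-0.01-0j), (-0.01+0j), 0.05+0.00j, 0.02-0.00j, -0.07-0.00j], [(-0-0j), (-0.01+0j), (0.03+0j), (0.01-0j), (-0.04-0j)], [(-0.01-0j), (-0.02+0j), (0.1+0j), (0.05-0j), -0.14-0.00j], [(0.01+0j), (0.02-0j), (-0.11-0j), -0.05+0.00j, (0.15+0j)], [(-0.04-0j), -0.06+0.00j, (0.33+0j), (0.16-0j), (-0.44-0j)]] + [[(-0.09-0.01j), 0.08+0.10j, -0.11+0.05j, (-0.01-0.15j), (0.04-0.07j)], [-0.29-0.04j, (0.29+0.32j), (-0.38+0.19j), -0.04-0.49j, 0.12-0.25j], [-0.05+0.29j, (0.34-0.27j), 0.16+0.39j, (-0.49+0.01j), -0.24-0.14j], [(-0.02-0.09j), -0.06+0.12j, (-0.1-0.08j), (0.13-0.07j), 0.08+0.01j], [-0.00+0.19j, 0.19-0.21j, 0.15+0.23j, -0.32+0.06j, -0.17-0.06j]] + [[(-0.09+0.01j), (0.08-0.1j), -0.11-0.05j, (-0.01+0.15j), (0.04+0.07j)], [(-0.29+0.04j), (0.29-0.32j), (-0.38-0.19j), -0.04+0.49j, 0.12+0.25j], [-0.05-0.29j, 0.34+0.27j, (0.16-0.39j), (-0.49-0.01j), (-0.24+0.14j)], [-0.02+0.09j, (-0.06-0.12j), (-0.1+0.08j), 0.13+0.07j, 0.08-0.01j], [(-0-0.19j), 0.19+0.21j, 0.15-0.23j, -0.32-0.06j, -0.17+0.06j]] + [[0.28+0.00j,-0.14+0.00j,(0.07+0j),0.51-0.00j,0.12-0.00j], [0.18+0.00j,-0.09+0.00j,0.04+0.00j,(0.33-0j),0.08-0.00j], [(-0.12-0j),(0.06-0j),-0.03-0.00j,(-0.23+0j),-0.05+0.00j], [(0.1+0j),-0.05+0.00j,(0.03+0j),0.19-0.00j,(0.04-0j)], [(-0.11-0j),(0.05-0j),-0.03-0.00j,(-0.2+0j),(-0.05+0j)]] + [[0.21+0.00j, 0.04-0.00j, -0.05+0.00j, -1.13+0.00j, (-0.4+0j)],[-0.05-0.00j, (-0.01+0j), (0.01-0j), (0.29-0j), 0.10-0.00j],[(-0.28-0j), -0.06+0.00j, (0.07-0j), (1.47-0j), 0.52-0.00j],[-0.04-0.00j, -0.01+0.00j, 0.01-0.00j, (0.2-0j), 0.07-0.00j],[-0.23-0.00j, -0.05+0.00j, (0.06-0j), (1.24-0j), 0.44-0.00j]]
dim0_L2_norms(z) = [0.85, 0.89, 1.09, 1.2, 0.76]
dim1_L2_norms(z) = [0.75, 1.16, 1.02, 0.8, 1.07]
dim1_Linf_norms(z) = [0.6, 0.67, 0.66, 0.6, 0.66]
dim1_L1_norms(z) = [1.4, 2.54, 2.09, 1.48, 2.31]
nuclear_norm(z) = 3.95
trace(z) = 1.46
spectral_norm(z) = 1.56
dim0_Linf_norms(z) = [0.52, 0.66, 0.67, 0.6, 0.43]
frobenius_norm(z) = 2.17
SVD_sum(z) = [[0.31, -0.27, -0.12, -0.41, -0.03], [-0.38, 0.32, 0.15, 0.49, 0.04], [-0.46, 0.39, 0.18, 0.6, 0.04], [-0.16, 0.13, 0.06, 0.2, 0.01], [-0.45, 0.39, 0.18, 0.59, 0.04]] + [[-0.0, 0.02, 0.15, -0.06, -0.11], [0.02, -0.1, -0.63, 0.23, 0.46], [-0.01, 0.05, 0.33, -0.12, -0.24], [0.01, -0.08, -0.49, 0.18, 0.36], [-0.01, 0.07, 0.47, -0.17, -0.34]] + [[-0.09, 0.26, -0.16, -0.19, -0.06],[-0.09, 0.26, -0.16, -0.19, -0.06],[-0.06, 0.18, -0.11, -0.13, -0.04],[0.09, -0.26, 0.15, 0.19, 0.06],[0.05, -0.13, 0.08, 0.10, 0.03]] + [[0.05, 0.01, -0.05, 0.05, -0.10],  [0.02, 0.00, -0.02, 0.02, -0.04],  [-0.04, -0.0, 0.04, -0.04, 0.08],  [0.01, 0.0, -0.01, 0.02, -0.03],  [0.05, 0.01, -0.05, 0.06, -0.1]] + [[0.05, 0.04, 0.01, 0.01, 0.02], [-0.03, -0.02, -0.01, -0.0, -0.01], [0.05, 0.04, 0.01, 0.01, 0.02], [0.07, 0.05, 0.02, 0.01, 0.03], [-0.02, -0.01, -0.01, -0.0, -0.01]]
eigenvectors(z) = [[(0.14+0j),  (0.18+0.01j),  0.18-0.01j,  (0.73+0j),  (0.5+0j)], [0.08+0.00j,  (0.62+0j),  0.62-0.00j,  0.47+0.00j,  -0.13+0.00j], [0.28+0.00j,  0.04-0.62j,  0.04+0.62j,  (-0.32+0j),  -0.65+0.00j], [(-0.3+0j),  (0.07+0.17j),  0.07-0.17j,  (0.27+0j),  -0.09+0.00j], [(0.9+0j),  (-0.04-0.41j),  -0.04+0.41j,  (-0.28+0j),  -0.55+0.00j]]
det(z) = -0.05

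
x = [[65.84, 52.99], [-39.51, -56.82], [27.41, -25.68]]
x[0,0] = 65.84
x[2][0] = 27.41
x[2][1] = -25.68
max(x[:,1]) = 52.99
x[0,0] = 65.84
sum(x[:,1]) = -29.509999999999998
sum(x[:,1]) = -29.509999999999998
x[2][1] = -25.68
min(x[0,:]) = 52.99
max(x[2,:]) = 27.41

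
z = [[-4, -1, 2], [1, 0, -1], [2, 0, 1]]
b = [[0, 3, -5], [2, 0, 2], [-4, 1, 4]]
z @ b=[[-10, -10, 26], [4, 2, -9], [-4, 7, -6]]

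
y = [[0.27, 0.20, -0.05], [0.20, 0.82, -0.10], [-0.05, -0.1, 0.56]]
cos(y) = [[0.95, -0.10, 0.03], [-0.10, 0.66, 0.07], [0.03, 0.07, 0.84]]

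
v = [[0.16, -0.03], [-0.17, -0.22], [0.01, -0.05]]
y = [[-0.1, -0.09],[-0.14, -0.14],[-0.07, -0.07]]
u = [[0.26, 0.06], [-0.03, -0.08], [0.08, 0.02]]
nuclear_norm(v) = 0.44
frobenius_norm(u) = 0.29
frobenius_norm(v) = 0.33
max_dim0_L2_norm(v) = 0.23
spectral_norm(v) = 0.29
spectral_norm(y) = 0.26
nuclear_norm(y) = 0.27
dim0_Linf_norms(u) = [0.26, 0.08]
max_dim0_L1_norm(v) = 0.34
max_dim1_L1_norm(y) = 0.28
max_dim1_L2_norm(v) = 0.28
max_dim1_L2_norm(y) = 0.2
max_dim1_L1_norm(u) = 0.32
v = u + y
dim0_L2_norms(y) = [0.19, 0.18]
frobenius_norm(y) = 0.26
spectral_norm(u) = 0.28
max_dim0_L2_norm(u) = 0.27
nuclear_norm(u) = 0.35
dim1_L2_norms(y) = [0.13, 0.2, 0.1]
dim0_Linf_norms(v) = [0.17, 0.22]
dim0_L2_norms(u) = [0.27, 0.1]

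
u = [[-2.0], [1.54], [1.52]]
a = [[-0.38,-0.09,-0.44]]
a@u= [[-0.05]]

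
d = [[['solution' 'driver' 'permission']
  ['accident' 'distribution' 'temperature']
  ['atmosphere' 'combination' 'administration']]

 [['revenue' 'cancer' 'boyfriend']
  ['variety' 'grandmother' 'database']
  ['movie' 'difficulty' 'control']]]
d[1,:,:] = [['revenue', 'cancer', 'boyfriend'], ['variety', 'grandmother', 'database'], ['movie', 'difficulty', 'control']]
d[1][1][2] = 'database'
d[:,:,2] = [['permission', 'temperature', 'administration'], ['boyfriend', 'database', 'control']]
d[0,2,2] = 'administration'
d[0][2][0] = 'atmosphere'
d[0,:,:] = [['solution', 'driver', 'permission'], ['accident', 'distribution', 'temperature'], ['atmosphere', 'combination', 'administration']]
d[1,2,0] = 'movie'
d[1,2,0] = 'movie'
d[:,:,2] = [['permission', 'temperature', 'administration'], ['boyfriend', 'database', 'control']]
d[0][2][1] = 'combination'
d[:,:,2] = [['permission', 'temperature', 'administration'], ['boyfriend', 'database', 'control']]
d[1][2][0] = 'movie'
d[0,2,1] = 'combination'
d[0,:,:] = [['solution', 'driver', 'permission'], ['accident', 'distribution', 'temperature'], ['atmosphere', 'combination', 'administration']]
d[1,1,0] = 'variety'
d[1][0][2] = 'boyfriend'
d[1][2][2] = 'control'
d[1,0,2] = 'boyfriend'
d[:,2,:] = [['atmosphere', 'combination', 'administration'], ['movie', 'difficulty', 'control']]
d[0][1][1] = 'distribution'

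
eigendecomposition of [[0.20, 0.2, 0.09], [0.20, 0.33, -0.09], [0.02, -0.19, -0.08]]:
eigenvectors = [[-0.50,-0.71,-0.39],[-0.82,0.48,0.32],[0.26,-0.51,0.86]]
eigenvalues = [0.48, 0.13, -0.16]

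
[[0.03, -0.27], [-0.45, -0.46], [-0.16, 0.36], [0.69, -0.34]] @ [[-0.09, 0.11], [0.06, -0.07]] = [[-0.02,0.02], [0.01,-0.02], [0.04,-0.04], [-0.08,0.1]]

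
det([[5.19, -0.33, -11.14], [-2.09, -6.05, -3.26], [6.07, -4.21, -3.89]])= -446.993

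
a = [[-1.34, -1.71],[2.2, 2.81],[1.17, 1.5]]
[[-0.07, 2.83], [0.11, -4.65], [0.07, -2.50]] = a @ [[-1.84, 3.2],[1.48, -4.16]]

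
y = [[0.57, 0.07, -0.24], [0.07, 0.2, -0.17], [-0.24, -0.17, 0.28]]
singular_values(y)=[0.75, 0.26, 0.04]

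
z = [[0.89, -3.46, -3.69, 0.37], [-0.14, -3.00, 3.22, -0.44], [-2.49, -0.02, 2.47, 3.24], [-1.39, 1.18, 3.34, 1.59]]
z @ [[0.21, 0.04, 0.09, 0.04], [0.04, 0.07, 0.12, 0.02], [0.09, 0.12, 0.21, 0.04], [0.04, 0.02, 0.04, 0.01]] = [[-0.27, -0.64, -1.1, -0.18], [0.12, 0.16, 0.29, 0.06], [-0.17, 0.26, 0.42, 0.03], [0.12, 0.46, 0.78, 0.12]]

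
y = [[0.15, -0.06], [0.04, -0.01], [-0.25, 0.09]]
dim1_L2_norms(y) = [0.16, 0.04, 0.27]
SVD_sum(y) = [[0.15,-0.06],[0.04,-0.01],[-0.25,0.09]] + [[-0.00, -0.00], [0.0, 0.00], [-0.0, -0.0]]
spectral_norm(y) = 0.31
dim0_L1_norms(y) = [0.44, 0.16]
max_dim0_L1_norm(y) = 0.44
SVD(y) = [[-0.51, 0.67], [-0.13, -0.68], [0.85, 0.30]] @ diag([0.3136185366608765, 0.006588889336638999]) @ [[-0.94, 0.35], [-0.35, -0.94]]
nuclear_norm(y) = 0.32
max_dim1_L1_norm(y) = 0.34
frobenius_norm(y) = 0.31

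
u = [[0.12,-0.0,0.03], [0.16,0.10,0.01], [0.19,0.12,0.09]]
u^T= [[0.12, 0.16, 0.19], [-0.00, 0.10, 0.12], [0.03, 0.01, 0.09]]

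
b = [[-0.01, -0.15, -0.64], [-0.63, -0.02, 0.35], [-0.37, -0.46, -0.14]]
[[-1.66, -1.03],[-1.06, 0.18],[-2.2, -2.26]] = b@[[2.80, -0.18], [1.89, 4.92], [2.11, 0.46]]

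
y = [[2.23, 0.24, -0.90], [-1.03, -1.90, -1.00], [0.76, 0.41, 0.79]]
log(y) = [[(0.9-0.06j),  (-0.07-0.32j),  -0.75-0.15j], [-0.29+0.59j,  (0.55+3.42j),  (0.49+1.61j)], [0.48-0.08j,  (-0.06-0.47j),  (-0.25-0.22j)]]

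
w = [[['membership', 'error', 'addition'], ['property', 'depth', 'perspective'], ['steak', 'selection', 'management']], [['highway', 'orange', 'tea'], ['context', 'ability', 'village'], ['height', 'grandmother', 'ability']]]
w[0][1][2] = 'perspective'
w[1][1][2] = 'village'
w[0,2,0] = 'steak'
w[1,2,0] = 'height'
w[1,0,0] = 'highway'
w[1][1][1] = 'ability'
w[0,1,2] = 'perspective'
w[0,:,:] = [['membership', 'error', 'addition'], ['property', 'depth', 'perspective'], ['steak', 'selection', 'management']]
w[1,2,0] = 'height'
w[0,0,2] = 'addition'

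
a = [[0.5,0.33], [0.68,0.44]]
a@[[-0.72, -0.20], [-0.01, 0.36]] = [[-0.36, 0.02], [-0.49, 0.02]]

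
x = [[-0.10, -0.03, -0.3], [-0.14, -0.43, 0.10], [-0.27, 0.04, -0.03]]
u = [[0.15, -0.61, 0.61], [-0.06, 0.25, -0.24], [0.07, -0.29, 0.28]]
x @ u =[[-0.03,0.14,-0.14],[0.01,-0.05,0.05],[-0.04,0.18,-0.18]]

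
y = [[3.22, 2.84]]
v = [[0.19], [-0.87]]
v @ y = [[0.61, 0.54], [-2.8, -2.47]]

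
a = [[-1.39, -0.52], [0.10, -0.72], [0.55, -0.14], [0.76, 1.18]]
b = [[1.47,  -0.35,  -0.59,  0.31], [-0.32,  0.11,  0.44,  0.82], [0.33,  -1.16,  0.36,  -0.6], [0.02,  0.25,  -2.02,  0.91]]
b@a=[[-2.17,-0.06], [1.32,0.99], [-0.83,-0.09], [-0.42,1.17]]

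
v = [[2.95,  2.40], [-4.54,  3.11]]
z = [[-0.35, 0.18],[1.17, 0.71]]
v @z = [[1.78, 2.24], [5.23, 1.39]]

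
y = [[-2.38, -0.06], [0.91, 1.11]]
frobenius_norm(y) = 2.78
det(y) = -2.59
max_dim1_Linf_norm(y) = 2.38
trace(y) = -1.27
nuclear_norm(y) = 3.59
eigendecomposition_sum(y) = [[-2.38,-0.04], [0.62,0.01]] + [[-0.0, -0.02],  [0.29, 1.1]]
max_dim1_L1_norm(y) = 2.44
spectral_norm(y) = 2.60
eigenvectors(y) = [[-0.97,0.02], [0.25,-1.0]]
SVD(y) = [[-0.90, 0.43], [0.43, 0.90]] @ diag([2.595040128194698, 0.9969788027131004]) @ [[0.98, 0.21],[-0.21, 0.98]]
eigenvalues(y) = [-2.36, 1.09]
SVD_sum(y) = [[-2.29, -0.48], [1.09, 0.23]] + [[-0.09, 0.42],  [-0.18, 0.88]]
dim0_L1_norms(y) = [3.29, 1.17]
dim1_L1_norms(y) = [2.44, 2.02]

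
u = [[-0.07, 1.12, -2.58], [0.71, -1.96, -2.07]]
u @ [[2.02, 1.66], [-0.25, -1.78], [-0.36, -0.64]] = [[0.51, -0.46], [2.67, 5.99]]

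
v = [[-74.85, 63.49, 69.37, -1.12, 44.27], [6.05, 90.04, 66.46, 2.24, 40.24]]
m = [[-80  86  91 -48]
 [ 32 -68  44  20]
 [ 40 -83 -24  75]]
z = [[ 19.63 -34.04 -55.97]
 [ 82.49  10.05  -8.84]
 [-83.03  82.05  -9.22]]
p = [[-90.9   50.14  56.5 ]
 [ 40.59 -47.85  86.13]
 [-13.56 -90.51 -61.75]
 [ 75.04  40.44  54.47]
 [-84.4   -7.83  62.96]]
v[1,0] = 6.05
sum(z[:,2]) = -74.03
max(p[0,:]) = 56.5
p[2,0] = -13.56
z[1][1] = 10.05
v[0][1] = 63.49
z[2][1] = 82.05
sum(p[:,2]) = 198.31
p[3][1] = 40.44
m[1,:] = [32, -68, 44, 20]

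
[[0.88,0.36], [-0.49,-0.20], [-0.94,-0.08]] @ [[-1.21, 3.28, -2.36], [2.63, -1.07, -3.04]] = [[-0.12, 2.5, -3.17], [0.07, -1.39, 1.76], [0.93, -3.00, 2.46]]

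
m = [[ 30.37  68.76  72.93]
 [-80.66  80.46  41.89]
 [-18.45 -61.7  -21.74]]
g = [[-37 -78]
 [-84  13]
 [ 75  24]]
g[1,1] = 13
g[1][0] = -84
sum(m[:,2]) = 93.08000000000001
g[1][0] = -84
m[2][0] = -18.45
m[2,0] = -18.45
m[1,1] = 80.46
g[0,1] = -78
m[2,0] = -18.45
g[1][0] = -84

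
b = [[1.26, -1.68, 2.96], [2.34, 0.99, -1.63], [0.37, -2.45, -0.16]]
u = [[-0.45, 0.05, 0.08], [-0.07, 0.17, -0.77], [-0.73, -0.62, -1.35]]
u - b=[[-1.71,  1.73,  -2.88], [-2.41,  -0.82,  0.86], [-1.1,  1.83,  -1.19]]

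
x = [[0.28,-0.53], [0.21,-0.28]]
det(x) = 0.033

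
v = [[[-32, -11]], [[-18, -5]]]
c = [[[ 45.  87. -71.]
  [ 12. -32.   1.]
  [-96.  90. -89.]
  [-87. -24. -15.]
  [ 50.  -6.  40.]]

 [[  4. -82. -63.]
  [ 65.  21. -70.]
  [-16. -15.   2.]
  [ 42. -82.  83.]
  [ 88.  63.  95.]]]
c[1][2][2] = 2.0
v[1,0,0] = -18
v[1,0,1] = -5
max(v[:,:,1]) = -5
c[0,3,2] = -15.0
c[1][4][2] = 95.0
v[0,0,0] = -32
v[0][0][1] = -11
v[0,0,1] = -11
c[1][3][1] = -82.0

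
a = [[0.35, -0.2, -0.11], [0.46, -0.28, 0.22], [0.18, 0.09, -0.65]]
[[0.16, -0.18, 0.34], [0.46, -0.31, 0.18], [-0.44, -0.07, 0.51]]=a @ [[0.25,-0.86,0.44], [-0.72,-0.47,-0.51], [0.64,-0.20,-0.74]]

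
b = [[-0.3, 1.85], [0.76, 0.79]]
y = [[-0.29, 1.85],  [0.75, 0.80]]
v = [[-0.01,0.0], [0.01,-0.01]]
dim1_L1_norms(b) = [2.15, 1.55]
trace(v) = -0.02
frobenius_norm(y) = 2.17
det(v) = 0.00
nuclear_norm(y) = 2.82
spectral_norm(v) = 0.02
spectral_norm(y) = 2.02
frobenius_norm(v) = 0.02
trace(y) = 0.51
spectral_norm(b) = 2.01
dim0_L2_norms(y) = [0.8, 2.02]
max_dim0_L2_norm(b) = 2.01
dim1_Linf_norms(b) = [1.85, 0.79]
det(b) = -1.64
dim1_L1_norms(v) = [0.01, 0.02]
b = v + y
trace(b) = 0.49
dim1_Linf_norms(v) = [0.01, 0.01]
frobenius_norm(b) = 2.17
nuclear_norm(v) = 0.02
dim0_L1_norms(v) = [0.02, 0.01]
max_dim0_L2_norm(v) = 0.01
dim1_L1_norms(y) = [2.14, 1.55]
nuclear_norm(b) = 2.83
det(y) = -1.62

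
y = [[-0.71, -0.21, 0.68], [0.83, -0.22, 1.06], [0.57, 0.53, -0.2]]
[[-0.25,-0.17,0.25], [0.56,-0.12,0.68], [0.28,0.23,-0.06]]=y @ [[0.49, 0.06, 0.16], [0.06, 0.33, -0.09], [0.16, -0.09, 0.50]]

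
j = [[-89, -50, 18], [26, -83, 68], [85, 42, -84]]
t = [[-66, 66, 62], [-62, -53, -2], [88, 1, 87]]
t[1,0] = -62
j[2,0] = 85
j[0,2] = 18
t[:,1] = [66, -53, 1]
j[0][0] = -89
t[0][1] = 66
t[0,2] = 62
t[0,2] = 62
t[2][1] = 1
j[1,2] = 68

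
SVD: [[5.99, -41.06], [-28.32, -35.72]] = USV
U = [[0.66,0.75], [0.75,-0.66]]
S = [56.65, 24.3]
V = [[-0.31, -0.95], [0.95, -0.31]]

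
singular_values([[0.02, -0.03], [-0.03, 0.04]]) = [0.06, 0.0]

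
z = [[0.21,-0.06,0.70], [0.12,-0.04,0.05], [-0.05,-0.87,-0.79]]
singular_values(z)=[1.27, 0.55, 0.09]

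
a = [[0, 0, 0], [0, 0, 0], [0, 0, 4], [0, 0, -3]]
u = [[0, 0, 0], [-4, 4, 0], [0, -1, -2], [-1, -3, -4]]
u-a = [[0, 0, 0], [-4, 4, 0], [0, -1, -6], [-1, -3, -1]]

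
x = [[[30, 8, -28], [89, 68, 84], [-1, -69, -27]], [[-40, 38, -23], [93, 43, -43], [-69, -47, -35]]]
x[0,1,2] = 84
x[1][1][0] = 93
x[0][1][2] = 84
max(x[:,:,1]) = 68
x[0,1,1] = 68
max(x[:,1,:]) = 93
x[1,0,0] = -40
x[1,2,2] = -35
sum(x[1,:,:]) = -83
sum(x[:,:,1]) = 41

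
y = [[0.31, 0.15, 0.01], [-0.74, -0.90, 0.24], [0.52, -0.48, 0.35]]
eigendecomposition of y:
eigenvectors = [[-0.14, 0.22, 0.19], [0.86, -0.42, 0.07], [0.49, -0.88, 0.98]]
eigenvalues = [-0.64, -0.01, 0.42]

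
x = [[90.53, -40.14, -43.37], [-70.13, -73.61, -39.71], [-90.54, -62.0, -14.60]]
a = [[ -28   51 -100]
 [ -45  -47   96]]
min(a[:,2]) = -100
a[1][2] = 96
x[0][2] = -43.37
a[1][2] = 96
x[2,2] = -14.6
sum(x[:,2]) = -97.67999999999999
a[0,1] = 51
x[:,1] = [-40.14, -73.61, -62.0]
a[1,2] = 96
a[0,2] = -100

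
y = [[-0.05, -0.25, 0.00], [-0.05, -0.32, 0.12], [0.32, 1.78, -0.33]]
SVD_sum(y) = [[-0.04, -0.24, 0.05], [-0.06, -0.33, 0.06], [0.32, 1.78, -0.33]] + [[-0.01, -0.01, -0.05], [0.01, 0.01, 0.06], [0.0, 0.0, 0.0]] + [[0.00, -0.00, -0.00], [0.00, -0.00, -0.0], [0.00, -0.00, -0.0]]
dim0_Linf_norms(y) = [0.32, 1.78, 0.33]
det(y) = -0.00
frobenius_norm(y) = 1.89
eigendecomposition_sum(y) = [[-0.02, -0.13, 0.03], [-0.07, -0.4, 0.10], [0.27, 1.56, -0.39]] + [[0.0, 0.0, 0.0], [-0.0, -0.00, -0.0], [-0.00, -0.0, -0.0]] + [[-0.03,  -0.12,  -0.03], [0.02,  0.08,  0.02], [0.05,  0.22,  0.06]]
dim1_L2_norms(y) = [0.25, 0.35, 1.84]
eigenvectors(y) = [[0.08, 0.97, -0.46],[0.25, -0.2, 0.29],[-0.97, -0.12, 0.84]]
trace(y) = -0.70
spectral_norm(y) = 1.89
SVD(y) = [[-0.13, 0.62, 0.78],[-0.18, -0.79, 0.59],[0.97, -0.06, 0.22]] @ diag([1.8863345855435154, 0.07577305623475489, 0.0005247201371590919]) @ [[0.17, 0.97, -0.18], [-0.15, -0.16, -0.98], [0.97, -0.2, -0.12]]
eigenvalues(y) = [-0.81, 0.0, 0.11]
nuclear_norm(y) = 1.96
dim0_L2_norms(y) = [0.33, 1.83, 0.35]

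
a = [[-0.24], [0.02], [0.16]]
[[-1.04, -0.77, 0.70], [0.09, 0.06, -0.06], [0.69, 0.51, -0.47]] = a @[[4.32, 3.19, -2.93]]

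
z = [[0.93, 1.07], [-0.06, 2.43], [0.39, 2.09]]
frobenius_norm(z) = 3.53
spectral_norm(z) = 3.42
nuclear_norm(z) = 4.29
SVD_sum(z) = [[0.19, 1.19], [0.37, 2.36], [0.33, 2.1]] + [[0.74,-0.12], [-0.43,0.07], [0.06,-0.01]]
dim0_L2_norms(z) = [1.01, 3.38]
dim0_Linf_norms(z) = [0.93, 2.43]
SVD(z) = [[-0.35, 0.86], [-0.70, -0.5], [-0.62, 0.07]] @ diag([3.4172852632676745, 0.8721590620142524]) @ [[-0.15, -0.99], [0.99, -0.15]]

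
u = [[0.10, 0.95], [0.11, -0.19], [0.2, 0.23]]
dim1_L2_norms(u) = [0.96, 0.22, 0.3]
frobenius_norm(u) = 1.03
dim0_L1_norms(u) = [0.41, 1.37]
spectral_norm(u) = 1.00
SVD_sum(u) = [[0.12, 0.95], [-0.02, -0.17], [0.03, 0.25]] + [[-0.02,0.0], [0.13,-0.02], [0.17,-0.02]]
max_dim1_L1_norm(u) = 1.05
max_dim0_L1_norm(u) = 1.37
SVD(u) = [[0.95, -0.10],  [-0.17, 0.61],  [0.25, 0.78]] @ diag([1.003378718708006, 0.2164050527226227]) @ [[0.13, 0.99],  [0.99, -0.13]]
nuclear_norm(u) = 1.22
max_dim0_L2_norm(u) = 1.0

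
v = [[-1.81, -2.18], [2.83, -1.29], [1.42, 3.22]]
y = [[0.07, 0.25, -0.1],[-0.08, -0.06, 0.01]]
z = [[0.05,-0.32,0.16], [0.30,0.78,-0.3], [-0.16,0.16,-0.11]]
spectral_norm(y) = 0.29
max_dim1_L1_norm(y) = 0.42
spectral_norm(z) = 0.96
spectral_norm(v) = 4.50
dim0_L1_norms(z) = [0.51, 1.26, 0.57]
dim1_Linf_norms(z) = [0.32, 0.78, 0.16]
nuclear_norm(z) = 1.22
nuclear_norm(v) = 7.64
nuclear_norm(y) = 0.35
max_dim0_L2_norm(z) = 0.86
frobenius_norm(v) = 5.49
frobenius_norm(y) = 0.30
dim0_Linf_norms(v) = [2.83, 3.22]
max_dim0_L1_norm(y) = 0.31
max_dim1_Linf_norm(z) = 0.78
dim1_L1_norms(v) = [3.99, 4.12, 4.64]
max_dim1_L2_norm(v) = 3.52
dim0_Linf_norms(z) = [0.3, 0.78, 0.3]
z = v @ y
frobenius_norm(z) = 0.99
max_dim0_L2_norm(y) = 0.26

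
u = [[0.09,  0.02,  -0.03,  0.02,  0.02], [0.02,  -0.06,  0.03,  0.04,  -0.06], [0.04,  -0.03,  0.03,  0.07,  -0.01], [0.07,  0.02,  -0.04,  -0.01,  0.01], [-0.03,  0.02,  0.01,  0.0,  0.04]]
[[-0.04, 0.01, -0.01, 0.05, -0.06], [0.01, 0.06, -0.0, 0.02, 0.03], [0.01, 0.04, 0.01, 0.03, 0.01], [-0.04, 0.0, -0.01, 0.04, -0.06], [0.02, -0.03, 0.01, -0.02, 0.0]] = u@[[-0.14, 0.30, -0.12, 0.6, -0.47], [-0.44, -0.03, 0.29, -0.3, -0.33], [0.8, 0.27, 0.11, -0.01, 0.35], [-0.23, 0.23, 0.23, -0.1, 0.04], [0.54, -0.56, -0.08, 0.06, -0.19]]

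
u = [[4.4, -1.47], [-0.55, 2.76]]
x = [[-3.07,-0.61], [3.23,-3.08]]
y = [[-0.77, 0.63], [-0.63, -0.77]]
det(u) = 11.34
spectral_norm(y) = 0.99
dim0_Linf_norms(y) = [0.77, 0.77]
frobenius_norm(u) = 5.43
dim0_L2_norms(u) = [4.43, 3.13]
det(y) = 0.99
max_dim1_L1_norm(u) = 5.87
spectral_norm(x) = 4.94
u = y @ x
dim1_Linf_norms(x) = [3.07, 3.23]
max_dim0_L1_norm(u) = 4.95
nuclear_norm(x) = 7.25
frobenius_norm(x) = 5.45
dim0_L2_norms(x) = [4.46, 3.14]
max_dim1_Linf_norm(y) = 0.77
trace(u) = 7.16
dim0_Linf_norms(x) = [3.23, 3.08]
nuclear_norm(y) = 1.99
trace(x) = -6.15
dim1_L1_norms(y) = [1.4, 1.4]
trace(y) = -1.54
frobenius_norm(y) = 1.41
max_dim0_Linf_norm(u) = 4.4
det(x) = 11.43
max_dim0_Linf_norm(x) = 3.23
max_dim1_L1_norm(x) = 6.31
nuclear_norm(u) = 7.22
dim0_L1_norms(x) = [6.3, 3.69]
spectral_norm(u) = 4.91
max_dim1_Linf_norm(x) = 3.23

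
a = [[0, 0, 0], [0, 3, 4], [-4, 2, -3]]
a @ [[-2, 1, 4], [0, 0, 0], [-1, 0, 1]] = [[0, 0, 0], [-4, 0, 4], [11, -4, -19]]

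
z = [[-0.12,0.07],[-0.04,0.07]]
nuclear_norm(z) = 0.19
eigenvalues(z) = [-0.1, 0.05]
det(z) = -0.01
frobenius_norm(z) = 0.16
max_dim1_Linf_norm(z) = 0.12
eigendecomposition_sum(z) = [[-0.11, 0.05], [-0.03, 0.01]] + [[-0.01,  0.02], [-0.01,  0.06]]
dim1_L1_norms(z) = [0.19, 0.11]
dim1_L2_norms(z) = [0.14, 0.08]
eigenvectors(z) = [[-0.97,-0.37],[-0.22,-0.93]]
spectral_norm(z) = 0.16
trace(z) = -0.05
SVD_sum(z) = [[-0.11, 0.08], [-0.06, 0.04]] + [[-0.01, -0.01], [0.02, 0.03]]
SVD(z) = [[-0.88, -0.47], [-0.47, 0.88]] @ diag([0.15659215017632958, 0.03576169044038386]) @ [[0.80, -0.61],[0.61, 0.80]]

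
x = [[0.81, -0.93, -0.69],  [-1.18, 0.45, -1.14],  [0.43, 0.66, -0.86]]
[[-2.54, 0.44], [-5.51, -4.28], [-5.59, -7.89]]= x @ [[-0.71, -2.23], [-1.56, -5.35], [4.95, 3.95]]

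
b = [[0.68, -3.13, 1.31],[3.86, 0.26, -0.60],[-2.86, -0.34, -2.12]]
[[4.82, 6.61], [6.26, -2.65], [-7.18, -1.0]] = b@[[1.83, -0.38], [-0.71, -1.67], [1.03, 1.25]]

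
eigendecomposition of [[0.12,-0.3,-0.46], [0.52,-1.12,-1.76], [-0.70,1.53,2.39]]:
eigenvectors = [[0.15, 0.76, -0.12], [0.59, -0.42, 0.82], [-0.79, 0.49, -0.56]]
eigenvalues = [1.39, -0.01, 0.01]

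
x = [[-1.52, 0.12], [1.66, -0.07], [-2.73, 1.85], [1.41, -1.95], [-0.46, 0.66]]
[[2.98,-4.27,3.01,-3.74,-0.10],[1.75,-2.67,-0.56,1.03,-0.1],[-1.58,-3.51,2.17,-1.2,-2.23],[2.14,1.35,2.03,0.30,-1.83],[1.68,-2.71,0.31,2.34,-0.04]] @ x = [[-25.06, 13.45], [-4.07, -2.71], [-10.02, 4.94], [-5.29, 2.12], [-4.58, -3.62]]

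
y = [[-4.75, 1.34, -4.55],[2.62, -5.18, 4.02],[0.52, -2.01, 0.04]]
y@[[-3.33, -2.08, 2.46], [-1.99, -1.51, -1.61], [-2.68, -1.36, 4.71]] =[[25.34, 14.04, -35.27], [-9.19, -3.10, 33.72], [2.16, 1.9, 4.70]]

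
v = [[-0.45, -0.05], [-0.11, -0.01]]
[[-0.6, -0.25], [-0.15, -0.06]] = v @ [[1.38,  0.37], [-0.43,  1.66]]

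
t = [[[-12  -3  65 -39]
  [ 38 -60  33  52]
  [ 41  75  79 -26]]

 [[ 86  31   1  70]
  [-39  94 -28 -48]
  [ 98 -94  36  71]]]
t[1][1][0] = -39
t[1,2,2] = 36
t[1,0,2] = 1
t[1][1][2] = -28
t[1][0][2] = 1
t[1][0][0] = 86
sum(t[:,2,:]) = 280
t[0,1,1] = -60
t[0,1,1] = -60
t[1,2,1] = -94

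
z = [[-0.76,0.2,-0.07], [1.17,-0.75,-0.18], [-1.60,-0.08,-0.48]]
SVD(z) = [[-0.36, 0.06, -0.93], [0.58, -0.77, -0.27], [-0.73, -0.64, 0.24]] @ diag([2.185244382743624, 0.7796187172567772, 0.0012819478676111779]) @ [[0.97, -0.21, 0.12], [0.1, 0.82, 0.56], [0.22, 0.54, -0.82]]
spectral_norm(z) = 2.19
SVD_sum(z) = [[-0.76, 0.16, -0.10], [1.23, -0.26, 0.16], [-1.55, 0.33, -0.20]] + [[0.00,0.04,0.03], [-0.06,-0.49,-0.34], [-0.05,-0.41,-0.28]] + [[-0.0,-0.00,0.0],[-0.00,-0.0,0.00],[0.00,0.0,-0.00]]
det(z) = -0.00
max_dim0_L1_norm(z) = 3.53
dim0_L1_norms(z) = [3.53, 1.03, 0.73]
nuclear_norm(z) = 2.97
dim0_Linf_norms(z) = [1.6, 0.75, 0.48]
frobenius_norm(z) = 2.32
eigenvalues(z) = [-0.0, -1.23, -0.75]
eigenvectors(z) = [[-0.22, -0.36, 0.14], [-0.54, 0.61, 0.33], [0.82, -0.7, 0.93]]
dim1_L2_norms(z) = [0.79, 1.4, 1.67]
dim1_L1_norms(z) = [1.03, 2.1, 2.16]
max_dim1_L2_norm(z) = 1.67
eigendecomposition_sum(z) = [[-0.00, -0.00, 0.0], [-0.0, -0.0, 0.00], [0.0, 0.00, -0.00]] + [[-0.73, 0.30, 0.0], [1.24, -0.51, -0.01], [-1.42, 0.59, 0.01]] + [[-0.03, -0.1, -0.07], [-0.07, -0.24, -0.17], [-0.18, -0.67, -0.49]]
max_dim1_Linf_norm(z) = 1.6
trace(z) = -1.99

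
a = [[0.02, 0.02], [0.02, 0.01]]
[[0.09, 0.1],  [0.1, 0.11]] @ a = [[0.0, 0.00], [0.00, 0.0]]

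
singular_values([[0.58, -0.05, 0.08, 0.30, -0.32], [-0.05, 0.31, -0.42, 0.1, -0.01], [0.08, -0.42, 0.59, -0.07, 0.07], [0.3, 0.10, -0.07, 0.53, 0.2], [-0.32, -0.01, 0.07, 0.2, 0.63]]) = [0.94, 0.93, 0.77, 0.01, 0.0]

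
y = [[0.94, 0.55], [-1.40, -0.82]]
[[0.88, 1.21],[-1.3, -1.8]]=y@[[0.34, 0.17], [1.01, 1.91]]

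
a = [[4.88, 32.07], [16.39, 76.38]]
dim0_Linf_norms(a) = [16.39, 76.38]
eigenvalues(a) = [-1.84, 83.1]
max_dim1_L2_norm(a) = 78.12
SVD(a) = [[-0.38, -0.92], [-0.92, 0.38]] @ diag([84.56693864851606, 1.8079512211677158]) @ [[-0.20, -0.98], [0.98, -0.2]]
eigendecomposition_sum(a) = [[-1.69,0.69], [0.36,-0.15]] + [[6.57,31.38], [16.03,76.53]]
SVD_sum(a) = [[6.52, 31.73], [15.71, 76.52]] + [[-1.64, 0.34], [0.68, -0.14]]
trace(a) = 81.26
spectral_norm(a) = 84.57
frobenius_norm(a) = 84.59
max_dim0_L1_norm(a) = 108.45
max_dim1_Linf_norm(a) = 76.38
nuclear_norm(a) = 86.37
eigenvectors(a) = [[-0.98,-0.38], [0.21,-0.93]]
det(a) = -152.89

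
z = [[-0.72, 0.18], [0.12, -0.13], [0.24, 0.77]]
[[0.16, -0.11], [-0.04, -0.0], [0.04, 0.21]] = z @ [[-0.20, 0.20], [0.11, 0.21]]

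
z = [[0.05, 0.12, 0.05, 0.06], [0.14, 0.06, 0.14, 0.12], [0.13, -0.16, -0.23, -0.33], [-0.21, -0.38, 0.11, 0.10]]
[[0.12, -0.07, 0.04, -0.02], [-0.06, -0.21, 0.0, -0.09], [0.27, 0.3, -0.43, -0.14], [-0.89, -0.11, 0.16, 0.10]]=z@[[0.91, -0.34, -0.67, -0.61], [1.30, 0.13, 0.15, 0.06], [-2.44, -0.62, -0.5, -0.42], [0.61, -0.68, 1.32, 0.44]]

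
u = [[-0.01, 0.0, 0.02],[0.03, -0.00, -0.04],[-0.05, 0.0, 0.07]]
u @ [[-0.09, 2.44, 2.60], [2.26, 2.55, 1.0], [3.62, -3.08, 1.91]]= [[0.07, -0.09, 0.01], [-0.15, 0.20, 0.0], [0.26, -0.34, 0.0]]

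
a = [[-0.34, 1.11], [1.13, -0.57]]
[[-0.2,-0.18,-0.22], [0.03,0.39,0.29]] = a @ [[-0.07, 0.31, 0.19], [-0.20, -0.07, -0.14]]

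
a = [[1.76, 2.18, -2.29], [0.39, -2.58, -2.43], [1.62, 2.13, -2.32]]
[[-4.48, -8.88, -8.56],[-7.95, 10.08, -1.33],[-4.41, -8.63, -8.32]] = a@[[-1.35, -0.38, -1.64], [1.06, -3.87, -1.09], [1.93, -0.1, 1.44]]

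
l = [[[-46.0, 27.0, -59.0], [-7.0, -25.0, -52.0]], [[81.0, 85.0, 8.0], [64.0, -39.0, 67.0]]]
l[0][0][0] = -46.0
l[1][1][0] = 64.0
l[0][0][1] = 27.0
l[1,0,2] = 8.0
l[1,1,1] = -39.0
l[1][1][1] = -39.0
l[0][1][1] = -25.0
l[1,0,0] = 81.0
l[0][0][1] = 27.0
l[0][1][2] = -52.0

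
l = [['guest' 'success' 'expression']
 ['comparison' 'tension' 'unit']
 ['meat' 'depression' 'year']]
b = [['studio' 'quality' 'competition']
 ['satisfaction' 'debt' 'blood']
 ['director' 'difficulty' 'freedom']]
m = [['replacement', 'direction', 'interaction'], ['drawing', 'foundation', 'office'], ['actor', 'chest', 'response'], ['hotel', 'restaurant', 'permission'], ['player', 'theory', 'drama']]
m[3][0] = 'hotel'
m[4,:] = ['player', 'theory', 'drama']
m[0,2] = 'interaction'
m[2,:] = ['actor', 'chest', 'response']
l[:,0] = ['guest', 'comparison', 'meat']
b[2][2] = 'freedom'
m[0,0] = 'replacement'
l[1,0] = 'comparison'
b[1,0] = 'satisfaction'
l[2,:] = ['meat', 'depression', 'year']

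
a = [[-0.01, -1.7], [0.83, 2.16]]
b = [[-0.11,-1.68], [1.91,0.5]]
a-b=[[0.10, -0.02],[-1.08, 1.66]]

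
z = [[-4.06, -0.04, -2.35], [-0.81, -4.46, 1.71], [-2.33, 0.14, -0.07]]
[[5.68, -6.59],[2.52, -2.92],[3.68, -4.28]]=z@[[-1.60,1.86], [-0.14,0.16], [0.35,-0.41]]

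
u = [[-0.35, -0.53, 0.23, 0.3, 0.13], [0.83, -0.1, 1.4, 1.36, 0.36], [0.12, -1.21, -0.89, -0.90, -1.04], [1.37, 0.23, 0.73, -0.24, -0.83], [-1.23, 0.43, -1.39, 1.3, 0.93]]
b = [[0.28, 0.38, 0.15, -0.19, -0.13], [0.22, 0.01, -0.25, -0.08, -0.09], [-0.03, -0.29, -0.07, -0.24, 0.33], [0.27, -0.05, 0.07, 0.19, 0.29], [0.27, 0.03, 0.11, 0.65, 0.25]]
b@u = [[0.13, -0.47, 0.5, 0.34, 0.05],[-0.1, 0.13, 0.35, 0.21, 0.27],[-0.97, 0.22, -0.98, 0.15, 0.47],[-0.22, -0.05, -0.33, 0.28, 0.06],[0.53, -0.02, 0.13, 0.19, -0.38]]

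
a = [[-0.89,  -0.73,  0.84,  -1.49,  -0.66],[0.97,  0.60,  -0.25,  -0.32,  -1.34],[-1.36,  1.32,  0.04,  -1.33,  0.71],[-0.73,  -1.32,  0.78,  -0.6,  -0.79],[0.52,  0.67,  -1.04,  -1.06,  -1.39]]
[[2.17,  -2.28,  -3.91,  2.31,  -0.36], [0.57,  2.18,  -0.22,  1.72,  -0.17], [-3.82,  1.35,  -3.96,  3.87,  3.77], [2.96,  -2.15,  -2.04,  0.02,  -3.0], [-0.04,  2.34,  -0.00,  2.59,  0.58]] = a@[[1.35,-1.27,0.96,-0.07,1.64], [-2.12,2.29,-1.03,1.41,1.08], [0.56,-0.65,-2.05,0.64,0.14], [-0.77,1.59,1.18,-1.65,-2.21], [-0.32,-1.78,0.50,-0.43,2.30]]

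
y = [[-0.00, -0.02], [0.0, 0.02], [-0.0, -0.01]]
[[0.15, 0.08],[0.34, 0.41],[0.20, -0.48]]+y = [[0.15, 0.06], [0.34, 0.43], [0.20, -0.49]]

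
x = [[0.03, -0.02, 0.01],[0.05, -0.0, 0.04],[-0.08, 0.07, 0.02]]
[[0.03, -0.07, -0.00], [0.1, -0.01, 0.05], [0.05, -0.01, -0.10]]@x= [[-0.00, -0.0, -0.0], [-0.0, 0.0, 0.0], [0.01, -0.01, -0.00]]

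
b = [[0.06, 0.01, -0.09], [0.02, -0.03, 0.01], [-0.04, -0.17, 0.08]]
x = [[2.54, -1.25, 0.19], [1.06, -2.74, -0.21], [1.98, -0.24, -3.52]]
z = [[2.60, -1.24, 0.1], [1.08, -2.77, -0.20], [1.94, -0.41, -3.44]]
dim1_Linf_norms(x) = [2.54, 2.74, 3.52]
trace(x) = -3.72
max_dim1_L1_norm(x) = 5.74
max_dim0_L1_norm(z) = 5.62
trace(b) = 0.11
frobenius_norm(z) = 5.74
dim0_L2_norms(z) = [3.42, 3.06, 3.45]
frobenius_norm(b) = 0.22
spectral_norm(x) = 4.61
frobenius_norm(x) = 5.75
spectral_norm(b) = 0.20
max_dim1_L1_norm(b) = 0.29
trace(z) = -3.61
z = x + b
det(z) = 20.93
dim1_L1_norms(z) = [3.94, 4.05, 5.79]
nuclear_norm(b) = 0.31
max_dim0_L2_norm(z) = 3.45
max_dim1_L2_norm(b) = 0.19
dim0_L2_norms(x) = [3.39, 3.02, 3.53]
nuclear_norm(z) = 9.15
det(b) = 0.00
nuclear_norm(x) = 9.20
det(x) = 21.21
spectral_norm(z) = 4.67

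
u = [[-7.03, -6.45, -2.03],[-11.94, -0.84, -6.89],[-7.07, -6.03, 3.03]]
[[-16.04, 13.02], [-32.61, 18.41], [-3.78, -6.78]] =u @ [[1.32, 0.75], [0.29, -1.65], [2.41, -3.77]]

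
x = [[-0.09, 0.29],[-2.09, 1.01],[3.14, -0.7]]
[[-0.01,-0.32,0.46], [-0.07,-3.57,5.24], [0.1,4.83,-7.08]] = x @ [[0.03, 1.39, -2.04], [-0.01, -0.66, 0.97]]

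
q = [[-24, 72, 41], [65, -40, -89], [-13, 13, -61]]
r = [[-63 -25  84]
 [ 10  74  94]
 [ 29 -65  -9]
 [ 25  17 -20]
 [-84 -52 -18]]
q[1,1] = -40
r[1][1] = 74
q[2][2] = -61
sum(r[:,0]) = -83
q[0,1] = 72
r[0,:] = [-63, -25, 84]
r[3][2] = -20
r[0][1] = -25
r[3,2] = -20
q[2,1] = 13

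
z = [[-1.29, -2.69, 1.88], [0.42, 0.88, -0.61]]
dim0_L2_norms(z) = [1.36, 2.83, 1.98]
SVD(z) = [[-0.95, 0.31], [0.31, 0.95]] @ diag([3.7091082625340097, 0.0039870793748512275]) @ [[0.37, 0.76, -0.53],[-0.18, 0.62, 0.76]]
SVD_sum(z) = [[-1.29, -2.69, 1.88], [0.42, 0.88, -0.61]] + [[-0.0,0.00,0.0], [-0.00,0.0,0.00]]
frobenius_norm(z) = 3.71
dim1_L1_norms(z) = [5.86, 1.91]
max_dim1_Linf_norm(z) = 2.69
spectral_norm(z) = 3.71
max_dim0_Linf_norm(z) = 2.69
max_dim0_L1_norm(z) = 3.57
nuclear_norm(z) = 3.71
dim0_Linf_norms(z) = [1.29, 2.69, 1.88]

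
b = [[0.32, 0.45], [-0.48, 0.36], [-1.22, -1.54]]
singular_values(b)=[2.04, 0.6]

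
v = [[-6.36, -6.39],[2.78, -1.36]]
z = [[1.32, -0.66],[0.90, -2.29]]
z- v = [[7.68,  5.73], [-1.88,  -0.93]]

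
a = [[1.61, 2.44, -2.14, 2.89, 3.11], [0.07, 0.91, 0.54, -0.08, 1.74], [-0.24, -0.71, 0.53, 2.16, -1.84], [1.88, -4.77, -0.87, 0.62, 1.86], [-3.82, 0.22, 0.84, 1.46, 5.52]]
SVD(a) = [[0.48, 0.07, 0.87, 0.08, 0.11],[0.21, 0.08, 0.02, -0.26, -0.94],[-0.14, -0.04, 0.03, 0.94, -0.30],[0.07, -0.99, 0.05, -0.06, -0.06],[0.84, 0.01, -0.5, 0.18, 0.13]] @ diag([7.7134185275847535, 5.562841545573908, 4.822183679012583, 2.930205280239664, 0.8700058268019609]) @ [[-0.29, 0.17, -0.04, 0.3, 0.89], [-0.32, 0.90, 0.14, -0.09, -0.24], [0.70, 0.36, -0.47, 0.39, 0.01], [-0.31, -0.14, 0.13, 0.86, -0.36], [-0.47, -0.09, -0.86, -0.11, -0.14]]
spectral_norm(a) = 7.71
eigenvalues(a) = [(-3.01+0j), (4.4+3.61j), (4.4-3.61j), (1.7+1.59j), (1.7-1.59j)]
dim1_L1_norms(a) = [12.19, 3.34, 5.48, 10.0, 11.86]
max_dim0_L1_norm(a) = 14.07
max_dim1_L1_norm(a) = 12.19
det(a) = -527.48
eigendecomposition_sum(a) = [[-0.72-0.00j, (1.57+0j), -0.36+0.00j, (0.96+0j), (-0.35+0j)], [(0.3+0j), (-0.66-0j), (0.15-0j), (-0.41-0j), 0.15-0.00j], [(-0.69-0j), (1.52+0j), -0.34+0.00j, (0.93+0j), (-0.33+0j)], [0.81+0.00j, (-1.78-0j), (0.4-0j), -1.08-0.00j, (0.39-0j)], [(-0.4-0j), 0.88+0.00j, -0.20+0.00j, 0.54+0.00j, (-0.19+0j)]] + [[1.14+2.18j,1.17+0.81j,(-0.94-0.74j),(0.55-0.38j),1.58-2.80j], [-0.06+0.71j,(0.16+0.38j),-0.12-0.33j,(0.2-0.01j),(0.82-0.45j)], [0.23-0.81j,-0.10-0.48j,(0.06+0.4j),-0.23-0.04j,(-1.05+0.32j)], [0.43+0.70j,0.41+0.25j,-0.33-0.23j,(0.18-0.14j),(0.47-0.97j)], [-1.70+1.51j,-0.46+1.23j,(0.45-1.01j),(0.47+0.41j),2.86+0.79j]] + [[1.14-2.18j, (1.17-0.81j), -0.94+0.74j, (0.55+0.38j), 1.58+2.80j], [(-0.06-0.71j), (0.16-0.38j), -0.12+0.33j, (0.2+0.01j), (0.82+0.45j)], [0.23+0.81j, -0.10+0.48j, (0.06-0.4j), -0.23+0.04j, -1.05-0.32j], [(0.43-0.7j), 0.41-0.25j, (-0.33+0.23j), 0.18+0.14j, (0.47+0.97j)], [-1.70-1.51j, (-0.46-1.23j), 0.45+1.01j, (0.47-0.41j), (2.86-0.79j)]] + [[0.02-0.08j,  (-0.74+0.83j),  (0.05+0.46j),  0.41-0.00j,  (0.15-0.02j)], [(-0.06-0.01j),  (0.62+0.44j),  0.31-0.07j,  -0.03-0.28j,  -0.03-0.10j], [-0.00-0.19j,  (-1.02+2.16j),  0.38+0.92j,  (0.84-0.26j),  (0.29-0.14j)], [0.11-0.12j,  (-1.9+0.74j),  (-0.31+0.79j),  (0.67+0.34j),  0.26+0.09j], [(-0.01-0j),  0.14+0.10j,  (0.07-0.01j),  (-0.01-0.06j),  -0.01-0.02j]] + [[(0.02+0.08j), (-0.74-0.83j), 0.05-0.46j, (0.41+0j), (0.15+0.02j)], [(-0.06+0.01j), 0.62-0.44j, (0.31+0.07j), (-0.03+0.28j), -0.03+0.10j], [-0.00+0.19j, -1.02-2.16j, (0.38-0.92j), (0.84+0.26j), (0.29+0.14j)], [(0.11+0.12j), -1.90-0.74j, (-0.31-0.79j), (0.67-0.34j), 0.26-0.09j], [(-0.01+0j), 0.14-0.10j, (0.07+0.01j), (-0.01+0.06j), -0.01+0.02j]]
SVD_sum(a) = [[-1.08, 0.63, -0.16, 1.11, 3.27], [-0.48, 0.28, -0.07, 0.49, 1.45], [0.31, -0.18, 0.05, -0.32, -0.94], [-0.15, 0.09, -0.02, 0.15, 0.45], [-1.9, 1.11, -0.28, 1.96, 5.76]] + [[-0.12,0.33,0.05,-0.03,-0.09], [-0.15,0.41,0.06,-0.04,-0.11], [0.08,-0.22,-0.03,0.02,0.06], [1.78,-4.98,-0.75,0.5,1.34], [-0.02,0.06,0.01,-0.01,-0.02]] + [[2.93, 1.52, -1.98, 1.62, 0.03], [0.07, 0.04, -0.05, 0.04, 0.0], [0.11, 0.05, -0.07, 0.06, 0.00], [0.18, 0.09, -0.12, 0.10, 0.0], [-1.68, -0.87, 1.13, -0.93, -0.02]] + [[-0.07, -0.03, 0.03, 0.20, -0.08], [0.24, 0.11, -0.10, -0.67, 0.28], [-0.86, -0.39, 0.36, 2.37, -1.00], [0.05, 0.02, -0.02, -0.14, 0.06], [-0.16, -0.07, 0.07, 0.45, -0.19]] + [[-0.05, -0.01, -0.08, -0.01, -0.01], [0.38, 0.07, 0.7, 0.09, 0.12], [0.12, 0.02, 0.22, 0.03, 0.04], [0.02, 0.0, 0.04, 0.01, 0.01], [-0.05, -0.01, -0.1, -0.01, -0.02]]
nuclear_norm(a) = 21.90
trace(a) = 9.19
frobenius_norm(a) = 11.09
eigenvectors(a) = [[(-0.52+0j), (-0.68+0j), (-0.68-0j), -0.31-0.09j, -0.31+0.09j], [0.22+0.00j, (-0.17-0.11j), -0.17+0.11j, -0.04+0.22j, -0.04-0.22j], [(-0.5+0j), (0.17+0.16j), (0.17-0.16j), (-0.7+0j), -0.70-0.00j], [(0.59+0j), -0.23+0.01j, (-0.23-0.01j), (-0.43-0.41j), -0.43+0.41j], [(-0.29+0j), (-0.15-0.61j), -0.15+0.61j, (-0.01+0.05j), -0.01-0.05j]]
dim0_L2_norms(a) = [4.56, 5.49, 2.57, 3.94, 7.07]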